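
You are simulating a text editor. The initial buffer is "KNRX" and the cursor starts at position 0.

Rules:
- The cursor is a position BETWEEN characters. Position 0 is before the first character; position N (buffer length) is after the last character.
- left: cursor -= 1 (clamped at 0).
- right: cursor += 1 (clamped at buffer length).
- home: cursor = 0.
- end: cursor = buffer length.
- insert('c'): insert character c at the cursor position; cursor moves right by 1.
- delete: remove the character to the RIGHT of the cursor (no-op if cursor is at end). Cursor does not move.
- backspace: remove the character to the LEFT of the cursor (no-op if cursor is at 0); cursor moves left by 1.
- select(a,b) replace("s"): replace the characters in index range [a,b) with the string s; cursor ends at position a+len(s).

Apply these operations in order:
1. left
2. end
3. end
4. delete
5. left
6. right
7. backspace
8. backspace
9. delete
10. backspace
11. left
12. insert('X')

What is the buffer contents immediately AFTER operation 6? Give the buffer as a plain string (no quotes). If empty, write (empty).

Answer: KNRX

Derivation:
After op 1 (left): buf='KNRX' cursor=0
After op 2 (end): buf='KNRX' cursor=4
After op 3 (end): buf='KNRX' cursor=4
After op 4 (delete): buf='KNRX' cursor=4
After op 5 (left): buf='KNRX' cursor=3
After op 6 (right): buf='KNRX' cursor=4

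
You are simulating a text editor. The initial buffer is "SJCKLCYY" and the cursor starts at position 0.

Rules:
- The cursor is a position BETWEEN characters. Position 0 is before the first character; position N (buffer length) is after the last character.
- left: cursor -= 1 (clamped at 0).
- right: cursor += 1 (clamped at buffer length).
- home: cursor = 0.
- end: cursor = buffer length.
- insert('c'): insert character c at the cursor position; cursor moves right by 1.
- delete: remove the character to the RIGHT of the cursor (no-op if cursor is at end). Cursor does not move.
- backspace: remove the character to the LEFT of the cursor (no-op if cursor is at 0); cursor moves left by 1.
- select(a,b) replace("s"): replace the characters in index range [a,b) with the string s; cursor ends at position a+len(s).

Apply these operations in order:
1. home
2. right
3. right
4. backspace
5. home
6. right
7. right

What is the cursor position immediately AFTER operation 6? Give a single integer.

After op 1 (home): buf='SJCKLCYY' cursor=0
After op 2 (right): buf='SJCKLCYY' cursor=1
After op 3 (right): buf='SJCKLCYY' cursor=2
After op 4 (backspace): buf='SCKLCYY' cursor=1
After op 5 (home): buf='SCKLCYY' cursor=0
After op 6 (right): buf='SCKLCYY' cursor=1

Answer: 1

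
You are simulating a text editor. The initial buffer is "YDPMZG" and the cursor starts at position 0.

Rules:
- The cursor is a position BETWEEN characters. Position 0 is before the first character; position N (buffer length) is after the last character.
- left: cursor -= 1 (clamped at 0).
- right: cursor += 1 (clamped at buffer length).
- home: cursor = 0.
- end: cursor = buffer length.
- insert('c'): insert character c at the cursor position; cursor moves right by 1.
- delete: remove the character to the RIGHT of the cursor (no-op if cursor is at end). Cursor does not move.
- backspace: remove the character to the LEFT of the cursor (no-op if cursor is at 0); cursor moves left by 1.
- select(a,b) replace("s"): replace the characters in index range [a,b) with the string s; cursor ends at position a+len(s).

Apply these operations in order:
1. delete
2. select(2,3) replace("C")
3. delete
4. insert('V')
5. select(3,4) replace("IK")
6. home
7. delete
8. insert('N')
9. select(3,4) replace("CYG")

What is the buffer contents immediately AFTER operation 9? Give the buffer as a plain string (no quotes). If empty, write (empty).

Answer: NPCCYGKG

Derivation:
After op 1 (delete): buf='DPMZG' cursor=0
After op 2 (select(2,3) replace("C")): buf='DPCZG' cursor=3
After op 3 (delete): buf='DPCG' cursor=3
After op 4 (insert('V')): buf='DPCVG' cursor=4
After op 5 (select(3,4) replace("IK")): buf='DPCIKG' cursor=5
After op 6 (home): buf='DPCIKG' cursor=0
After op 7 (delete): buf='PCIKG' cursor=0
After op 8 (insert('N')): buf='NPCIKG' cursor=1
After op 9 (select(3,4) replace("CYG")): buf='NPCCYGKG' cursor=6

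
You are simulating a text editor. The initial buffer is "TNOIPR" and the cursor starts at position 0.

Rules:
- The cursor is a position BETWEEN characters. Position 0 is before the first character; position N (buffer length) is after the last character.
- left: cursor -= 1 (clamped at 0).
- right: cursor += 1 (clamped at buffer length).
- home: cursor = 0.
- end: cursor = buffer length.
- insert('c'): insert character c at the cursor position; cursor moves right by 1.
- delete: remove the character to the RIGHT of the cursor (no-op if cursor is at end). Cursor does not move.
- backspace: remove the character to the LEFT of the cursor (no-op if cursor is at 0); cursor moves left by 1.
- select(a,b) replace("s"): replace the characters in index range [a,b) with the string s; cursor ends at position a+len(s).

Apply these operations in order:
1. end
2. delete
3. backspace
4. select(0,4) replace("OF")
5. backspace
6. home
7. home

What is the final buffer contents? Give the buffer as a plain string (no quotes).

After op 1 (end): buf='TNOIPR' cursor=6
After op 2 (delete): buf='TNOIPR' cursor=6
After op 3 (backspace): buf='TNOIP' cursor=5
After op 4 (select(0,4) replace("OF")): buf='OFP' cursor=2
After op 5 (backspace): buf='OP' cursor=1
After op 6 (home): buf='OP' cursor=0
After op 7 (home): buf='OP' cursor=0

Answer: OP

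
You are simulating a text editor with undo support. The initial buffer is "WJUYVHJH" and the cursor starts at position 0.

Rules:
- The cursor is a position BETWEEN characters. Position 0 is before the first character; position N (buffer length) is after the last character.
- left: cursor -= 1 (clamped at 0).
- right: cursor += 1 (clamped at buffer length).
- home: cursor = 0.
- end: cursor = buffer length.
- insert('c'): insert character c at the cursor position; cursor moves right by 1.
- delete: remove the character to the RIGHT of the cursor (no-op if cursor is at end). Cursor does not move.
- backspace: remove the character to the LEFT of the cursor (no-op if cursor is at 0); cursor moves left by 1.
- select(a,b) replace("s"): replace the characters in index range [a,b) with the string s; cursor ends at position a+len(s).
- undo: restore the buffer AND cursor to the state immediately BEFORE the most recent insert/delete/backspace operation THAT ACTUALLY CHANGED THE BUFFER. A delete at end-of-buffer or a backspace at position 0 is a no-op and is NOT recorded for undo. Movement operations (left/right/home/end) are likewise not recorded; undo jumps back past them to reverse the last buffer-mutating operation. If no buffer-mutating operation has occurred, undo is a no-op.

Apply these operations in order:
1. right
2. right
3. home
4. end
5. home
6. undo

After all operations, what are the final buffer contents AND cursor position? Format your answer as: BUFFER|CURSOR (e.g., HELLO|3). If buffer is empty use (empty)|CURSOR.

Answer: WJUYVHJH|0

Derivation:
After op 1 (right): buf='WJUYVHJH' cursor=1
After op 2 (right): buf='WJUYVHJH' cursor=2
After op 3 (home): buf='WJUYVHJH' cursor=0
After op 4 (end): buf='WJUYVHJH' cursor=8
After op 5 (home): buf='WJUYVHJH' cursor=0
After op 6 (undo): buf='WJUYVHJH' cursor=0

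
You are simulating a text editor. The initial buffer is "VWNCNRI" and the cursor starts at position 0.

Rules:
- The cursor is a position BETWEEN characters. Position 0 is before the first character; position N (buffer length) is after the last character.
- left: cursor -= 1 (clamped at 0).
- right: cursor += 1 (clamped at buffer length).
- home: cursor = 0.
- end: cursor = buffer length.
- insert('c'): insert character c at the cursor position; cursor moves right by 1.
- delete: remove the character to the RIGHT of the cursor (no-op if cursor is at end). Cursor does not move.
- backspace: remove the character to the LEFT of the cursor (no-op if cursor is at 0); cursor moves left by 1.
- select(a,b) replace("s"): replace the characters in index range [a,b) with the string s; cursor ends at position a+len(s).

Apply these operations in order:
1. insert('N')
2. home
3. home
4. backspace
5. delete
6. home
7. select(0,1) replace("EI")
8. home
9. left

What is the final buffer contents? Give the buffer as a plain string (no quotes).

After op 1 (insert('N')): buf='NVWNCNRI' cursor=1
After op 2 (home): buf='NVWNCNRI' cursor=0
After op 3 (home): buf='NVWNCNRI' cursor=0
After op 4 (backspace): buf='NVWNCNRI' cursor=0
After op 5 (delete): buf='VWNCNRI' cursor=0
After op 6 (home): buf='VWNCNRI' cursor=0
After op 7 (select(0,1) replace("EI")): buf='EIWNCNRI' cursor=2
After op 8 (home): buf='EIWNCNRI' cursor=0
After op 9 (left): buf='EIWNCNRI' cursor=0

Answer: EIWNCNRI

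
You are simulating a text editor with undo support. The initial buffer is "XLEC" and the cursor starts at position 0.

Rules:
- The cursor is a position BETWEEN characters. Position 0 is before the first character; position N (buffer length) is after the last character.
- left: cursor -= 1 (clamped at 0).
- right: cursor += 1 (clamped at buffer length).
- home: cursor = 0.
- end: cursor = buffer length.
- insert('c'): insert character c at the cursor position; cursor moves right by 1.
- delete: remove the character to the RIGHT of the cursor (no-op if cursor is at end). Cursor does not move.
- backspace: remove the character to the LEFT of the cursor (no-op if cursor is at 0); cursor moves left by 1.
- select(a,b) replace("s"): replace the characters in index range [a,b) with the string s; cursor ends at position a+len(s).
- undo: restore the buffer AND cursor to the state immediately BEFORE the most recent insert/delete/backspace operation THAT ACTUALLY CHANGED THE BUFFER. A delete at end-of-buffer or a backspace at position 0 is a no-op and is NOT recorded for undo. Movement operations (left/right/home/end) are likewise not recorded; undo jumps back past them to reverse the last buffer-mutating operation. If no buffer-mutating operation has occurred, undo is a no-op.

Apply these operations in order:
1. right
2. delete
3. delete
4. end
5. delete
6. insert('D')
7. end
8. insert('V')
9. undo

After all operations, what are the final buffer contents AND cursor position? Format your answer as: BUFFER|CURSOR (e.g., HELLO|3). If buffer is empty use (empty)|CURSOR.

Answer: XCD|3

Derivation:
After op 1 (right): buf='XLEC' cursor=1
After op 2 (delete): buf='XEC' cursor=1
After op 3 (delete): buf='XC' cursor=1
After op 4 (end): buf='XC' cursor=2
After op 5 (delete): buf='XC' cursor=2
After op 6 (insert('D')): buf='XCD' cursor=3
After op 7 (end): buf='XCD' cursor=3
After op 8 (insert('V')): buf='XCDV' cursor=4
After op 9 (undo): buf='XCD' cursor=3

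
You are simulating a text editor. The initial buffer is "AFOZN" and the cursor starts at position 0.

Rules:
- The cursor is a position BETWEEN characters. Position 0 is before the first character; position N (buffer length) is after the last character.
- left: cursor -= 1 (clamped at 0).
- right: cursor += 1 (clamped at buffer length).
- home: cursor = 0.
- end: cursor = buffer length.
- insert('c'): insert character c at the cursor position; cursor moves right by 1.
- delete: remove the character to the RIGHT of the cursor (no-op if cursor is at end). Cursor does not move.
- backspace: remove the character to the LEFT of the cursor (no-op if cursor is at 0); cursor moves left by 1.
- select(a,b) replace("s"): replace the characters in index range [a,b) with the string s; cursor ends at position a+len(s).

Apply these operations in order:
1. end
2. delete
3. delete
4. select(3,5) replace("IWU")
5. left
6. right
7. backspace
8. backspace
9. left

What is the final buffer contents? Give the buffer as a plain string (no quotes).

After op 1 (end): buf='AFOZN' cursor=5
After op 2 (delete): buf='AFOZN' cursor=5
After op 3 (delete): buf='AFOZN' cursor=5
After op 4 (select(3,5) replace("IWU")): buf='AFOIWU' cursor=6
After op 5 (left): buf='AFOIWU' cursor=5
After op 6 (right): buf='AFOIWU' cursor=6
After op 7 (backspace): buf='AFOIW' cursor=5
After op 8 (backspace): buf='AFOI' cursor=4
After op 9 (left): buf='AFOI' cursor=3

Answer: AFOI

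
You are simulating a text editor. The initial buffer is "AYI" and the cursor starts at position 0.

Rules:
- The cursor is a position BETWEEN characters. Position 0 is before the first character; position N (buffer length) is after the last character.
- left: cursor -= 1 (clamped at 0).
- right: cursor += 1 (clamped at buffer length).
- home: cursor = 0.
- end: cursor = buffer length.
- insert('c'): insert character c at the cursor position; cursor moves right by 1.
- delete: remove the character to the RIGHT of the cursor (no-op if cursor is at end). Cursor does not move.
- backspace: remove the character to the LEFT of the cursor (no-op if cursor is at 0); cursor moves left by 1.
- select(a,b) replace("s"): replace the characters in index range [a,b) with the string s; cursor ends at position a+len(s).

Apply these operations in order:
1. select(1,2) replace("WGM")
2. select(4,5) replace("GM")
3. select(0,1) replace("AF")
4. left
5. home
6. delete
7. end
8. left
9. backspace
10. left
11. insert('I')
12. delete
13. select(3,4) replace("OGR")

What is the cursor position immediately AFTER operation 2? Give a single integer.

After op 1 (select(1,2) replace("WGM")): buf='AWGMI' cursor=4
After op 2 (select(4,5) replace("GM")): buf='AWGMGM' cursor=6

Answer: 6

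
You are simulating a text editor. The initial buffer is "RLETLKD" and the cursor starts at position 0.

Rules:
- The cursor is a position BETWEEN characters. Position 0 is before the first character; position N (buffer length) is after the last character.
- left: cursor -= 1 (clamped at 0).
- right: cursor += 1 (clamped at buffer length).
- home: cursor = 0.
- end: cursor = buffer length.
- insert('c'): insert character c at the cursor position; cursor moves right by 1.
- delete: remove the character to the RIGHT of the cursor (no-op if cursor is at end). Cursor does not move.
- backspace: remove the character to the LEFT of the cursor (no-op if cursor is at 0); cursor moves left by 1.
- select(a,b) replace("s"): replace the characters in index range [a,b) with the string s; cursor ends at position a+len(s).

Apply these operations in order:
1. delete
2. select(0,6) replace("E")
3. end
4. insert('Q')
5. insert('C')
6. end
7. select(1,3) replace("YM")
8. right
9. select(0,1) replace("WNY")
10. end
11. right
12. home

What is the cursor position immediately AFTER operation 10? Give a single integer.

After op 1 (delete): buf='LETLKD' cursor=0
After op 2 (select(0,6) replace("E")): buf='E' cursor=1
After op 3 (end): buf='E' cursor=1
After op 4 (insert('Q')): buf='EQ' cursor=2
After op 5 (insert('C')): buf='EQC' cursor=3
After op 6 (end): buf='EQC' cursor=3
After op 7 (select(1,3) replace("YM")): buf='EYM' cursor=3
After op 8 (right): buf='EYM' cursor=3
After op 9 (select(0,1) replace("WNY")): buf='WNYYM' cursor=3
After op 10 (end): buf='WNYYM' cursor=5

Answer: 5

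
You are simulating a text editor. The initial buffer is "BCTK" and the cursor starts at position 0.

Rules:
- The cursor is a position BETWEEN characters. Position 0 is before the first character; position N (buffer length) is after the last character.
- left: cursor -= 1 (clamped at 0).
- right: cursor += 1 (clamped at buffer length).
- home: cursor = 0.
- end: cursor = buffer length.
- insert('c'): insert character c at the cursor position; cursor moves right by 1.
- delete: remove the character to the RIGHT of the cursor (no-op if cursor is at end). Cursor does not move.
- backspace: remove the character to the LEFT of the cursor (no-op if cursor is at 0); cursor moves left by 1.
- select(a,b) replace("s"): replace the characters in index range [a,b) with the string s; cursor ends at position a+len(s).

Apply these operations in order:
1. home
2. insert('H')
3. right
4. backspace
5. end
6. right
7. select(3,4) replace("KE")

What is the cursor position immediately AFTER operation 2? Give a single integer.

After op 1 (home): buf='BCTK' cursor=0
After op 2 (insert('H')): buf='HBCTK' cursor=1

Answer: 1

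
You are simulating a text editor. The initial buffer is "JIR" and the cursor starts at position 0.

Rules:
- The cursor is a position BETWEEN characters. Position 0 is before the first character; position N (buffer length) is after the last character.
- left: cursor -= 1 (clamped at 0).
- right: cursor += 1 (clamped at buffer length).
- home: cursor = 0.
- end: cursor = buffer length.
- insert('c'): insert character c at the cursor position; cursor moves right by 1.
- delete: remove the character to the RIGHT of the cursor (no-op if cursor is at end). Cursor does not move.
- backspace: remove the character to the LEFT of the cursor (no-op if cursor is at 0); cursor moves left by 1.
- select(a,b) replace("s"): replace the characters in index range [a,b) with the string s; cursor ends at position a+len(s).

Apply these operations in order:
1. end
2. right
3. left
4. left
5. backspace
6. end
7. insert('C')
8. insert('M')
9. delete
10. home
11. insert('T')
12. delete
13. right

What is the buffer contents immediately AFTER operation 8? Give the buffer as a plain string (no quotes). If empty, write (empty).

Answer: IRCM

Derivation:
After op 1 (end): buf='JIR' cursor=3
After op 2 (right): buf='JIR' cursor=3
After op 3 (left): buf='JIR' cursor=2
After op 4 (left): buf='JIR' cursor=1
After op 5 (backspace): buf='IR' cursor=0
After op 6 (end): buf='IR' cursor=2
After op 7 (insert('C')): buf='IRC' cursor=3
After op 8 (insert('M')): buf='IRCM' cursor=4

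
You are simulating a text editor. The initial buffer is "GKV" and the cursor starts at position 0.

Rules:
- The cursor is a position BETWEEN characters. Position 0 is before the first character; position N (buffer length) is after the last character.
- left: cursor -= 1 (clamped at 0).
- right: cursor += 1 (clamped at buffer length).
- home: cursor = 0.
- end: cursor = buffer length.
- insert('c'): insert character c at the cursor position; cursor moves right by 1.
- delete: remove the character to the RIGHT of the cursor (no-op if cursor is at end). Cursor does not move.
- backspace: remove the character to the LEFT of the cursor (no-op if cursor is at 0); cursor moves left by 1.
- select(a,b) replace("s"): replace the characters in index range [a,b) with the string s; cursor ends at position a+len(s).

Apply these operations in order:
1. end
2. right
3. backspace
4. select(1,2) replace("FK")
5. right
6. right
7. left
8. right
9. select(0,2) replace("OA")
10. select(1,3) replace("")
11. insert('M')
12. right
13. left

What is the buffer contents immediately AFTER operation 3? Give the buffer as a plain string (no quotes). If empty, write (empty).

Answer: GK

Derivation:
After op 1 (end): buf='GKV' cursor=3
After op 2 (right): buf='GKV' cursor=3
After op 3 (backspace): buf='GK' cursor=2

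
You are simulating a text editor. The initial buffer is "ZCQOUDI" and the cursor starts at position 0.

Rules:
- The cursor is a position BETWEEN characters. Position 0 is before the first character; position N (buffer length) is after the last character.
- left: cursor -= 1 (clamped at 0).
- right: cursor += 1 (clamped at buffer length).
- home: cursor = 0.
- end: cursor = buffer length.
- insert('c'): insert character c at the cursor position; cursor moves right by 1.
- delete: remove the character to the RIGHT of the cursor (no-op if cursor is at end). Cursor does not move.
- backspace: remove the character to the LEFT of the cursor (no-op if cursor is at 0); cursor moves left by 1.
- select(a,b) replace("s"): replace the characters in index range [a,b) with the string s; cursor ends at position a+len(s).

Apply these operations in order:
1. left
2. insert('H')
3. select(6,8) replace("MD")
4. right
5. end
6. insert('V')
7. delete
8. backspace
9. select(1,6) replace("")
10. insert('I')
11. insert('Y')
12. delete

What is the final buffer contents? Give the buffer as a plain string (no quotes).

Answer: HIYD

Derivation:
After op 1 (left): buf='ZCQOUDI' cursor=0
After op 2 (insert('H')): buf='HZCQOUDI' cursor=1
After op 3 (select(6,8) replace("MD")): buf='HZCQOUMD' cursor=8
After op 4 (right): buf='HZCQOUMD' cursor=8
After op 5 (end): buf='HZCQOUMD' cursor=8
After op 6 (insert('V')): buf='HZCQOUMDV' cursor=9
After op 7 (delete): buf='HZCQOUMDV' cursor=9
After op 8 (backspace): buf='HZCQOUMD' cursor=8
After op 9 (select(1,6) replace("")): buf='HMD' cursor=1
After op 10 (insert('I')): buf='HIMD' cursor=2
After op 11 (insert('Y')): buf='HIYMD' cursor=3
After op 12 (delete): buf='HIYD' cursor=3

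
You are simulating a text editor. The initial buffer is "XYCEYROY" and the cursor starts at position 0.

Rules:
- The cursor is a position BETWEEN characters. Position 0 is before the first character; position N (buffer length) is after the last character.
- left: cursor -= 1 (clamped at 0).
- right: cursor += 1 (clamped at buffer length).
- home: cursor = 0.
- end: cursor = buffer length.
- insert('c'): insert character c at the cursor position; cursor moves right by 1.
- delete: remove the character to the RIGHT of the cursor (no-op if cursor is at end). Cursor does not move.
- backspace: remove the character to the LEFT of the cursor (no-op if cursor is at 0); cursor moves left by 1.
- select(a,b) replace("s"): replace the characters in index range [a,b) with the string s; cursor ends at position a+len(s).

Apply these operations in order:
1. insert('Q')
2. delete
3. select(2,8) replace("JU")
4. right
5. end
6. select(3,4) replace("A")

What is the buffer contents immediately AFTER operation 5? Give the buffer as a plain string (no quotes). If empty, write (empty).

After op 1 (insert('Q')): buf='QXYCEYROY' cursor=1
After op 2 (delete): buf='QYCEYROY' cursor=1
After op 3 (select(2,8) replace("JU")): buf='QYJU' cursor=4
After op 4 (right): buf='QYJU' cursor=4
After op 5 (end): buf='QYJU' cursor=4

Answer: QYJU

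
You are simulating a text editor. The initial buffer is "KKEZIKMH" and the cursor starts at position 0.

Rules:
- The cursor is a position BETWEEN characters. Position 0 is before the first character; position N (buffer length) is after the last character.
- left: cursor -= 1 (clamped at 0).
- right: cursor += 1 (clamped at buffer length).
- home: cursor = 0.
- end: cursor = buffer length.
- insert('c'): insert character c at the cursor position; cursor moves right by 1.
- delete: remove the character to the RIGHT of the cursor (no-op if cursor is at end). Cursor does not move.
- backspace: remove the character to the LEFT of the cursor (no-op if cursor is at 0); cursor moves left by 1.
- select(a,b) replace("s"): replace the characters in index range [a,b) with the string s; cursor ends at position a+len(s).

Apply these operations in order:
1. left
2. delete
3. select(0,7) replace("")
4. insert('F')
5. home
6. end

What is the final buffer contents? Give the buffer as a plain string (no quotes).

Answer: F

Derivation:
After op 1 (left): buf='KKEZIKMH' cursor=0
After op 2 (delete): buf='KEZIKMH' cursor=0
After op 3 (select(0,7) replace("")): buf='(empty)' cursor=0
After op 4 (insert('F')): buf='F' cursor=1
After op 5 (home): buf='F' cursor=0
After op 6 (end): buf='F' cursor=1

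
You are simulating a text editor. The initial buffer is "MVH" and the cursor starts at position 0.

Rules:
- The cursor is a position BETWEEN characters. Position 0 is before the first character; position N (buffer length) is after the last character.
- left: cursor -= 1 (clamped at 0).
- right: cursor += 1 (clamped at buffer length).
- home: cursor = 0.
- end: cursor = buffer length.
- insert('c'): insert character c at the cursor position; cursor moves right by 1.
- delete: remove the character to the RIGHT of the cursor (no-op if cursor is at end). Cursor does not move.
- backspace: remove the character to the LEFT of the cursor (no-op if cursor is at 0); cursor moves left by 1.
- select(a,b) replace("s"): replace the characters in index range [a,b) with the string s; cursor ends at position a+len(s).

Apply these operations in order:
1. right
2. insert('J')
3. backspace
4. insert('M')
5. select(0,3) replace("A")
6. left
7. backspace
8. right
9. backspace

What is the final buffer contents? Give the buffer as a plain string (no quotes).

After op 1 (right): buf='MVH' cursor=1
After op 2 (insert('J')): buf='MJVH' cursor=2
After op 3 (backspace): buf='MVH' cursor=1
After op 4 (insert('M')): buf='MMVH' cursor=2
After op 5 (select(0,3) replace("A")): buf='AH' cursor=1
After op 6 (left): buf='AH' cursor=0
After op 7 (backspace): buf='AH' cursor=0
After op 8 (right): buf='AH' cursor=1
After op 9 (backspace): buf='H' cursor=0

Answer: H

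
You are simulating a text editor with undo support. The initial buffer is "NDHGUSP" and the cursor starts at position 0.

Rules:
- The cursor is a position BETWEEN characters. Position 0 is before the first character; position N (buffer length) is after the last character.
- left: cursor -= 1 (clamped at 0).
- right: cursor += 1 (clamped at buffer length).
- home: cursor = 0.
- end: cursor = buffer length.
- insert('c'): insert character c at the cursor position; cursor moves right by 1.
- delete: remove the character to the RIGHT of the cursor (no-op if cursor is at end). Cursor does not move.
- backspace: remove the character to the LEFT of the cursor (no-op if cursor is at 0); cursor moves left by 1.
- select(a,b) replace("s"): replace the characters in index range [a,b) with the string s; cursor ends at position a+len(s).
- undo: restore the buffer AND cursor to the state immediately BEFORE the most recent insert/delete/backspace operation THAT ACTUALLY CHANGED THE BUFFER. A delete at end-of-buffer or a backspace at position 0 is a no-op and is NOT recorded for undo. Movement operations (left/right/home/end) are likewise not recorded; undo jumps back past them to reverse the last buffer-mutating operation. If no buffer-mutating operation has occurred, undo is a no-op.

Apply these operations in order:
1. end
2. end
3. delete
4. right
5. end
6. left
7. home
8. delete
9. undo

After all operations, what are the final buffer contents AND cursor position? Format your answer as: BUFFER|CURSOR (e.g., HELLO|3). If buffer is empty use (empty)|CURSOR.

After op 1 (end): buf='NDHGUSP' cursor=7
After op 2 (end): buf='NDHGUSP' cursor=7
After op 3 (delete): buf='NDHGUSP' cursor=7
After op 4 (right): buf='NDHGUSP' cursor=7
After op 5 (end): buf='NDHGUSP' cursor=7
After op 6 (left): buf='NDHGUSP' cursor=6
After op 7 (home): buf='NDHGUSP' cursor=0
After op 8 (delete): buf='DHGUSP' cursor=0
After op 9 (undo): buf='NDHGUSP' cursor=0

Answer: NDHGUSP|0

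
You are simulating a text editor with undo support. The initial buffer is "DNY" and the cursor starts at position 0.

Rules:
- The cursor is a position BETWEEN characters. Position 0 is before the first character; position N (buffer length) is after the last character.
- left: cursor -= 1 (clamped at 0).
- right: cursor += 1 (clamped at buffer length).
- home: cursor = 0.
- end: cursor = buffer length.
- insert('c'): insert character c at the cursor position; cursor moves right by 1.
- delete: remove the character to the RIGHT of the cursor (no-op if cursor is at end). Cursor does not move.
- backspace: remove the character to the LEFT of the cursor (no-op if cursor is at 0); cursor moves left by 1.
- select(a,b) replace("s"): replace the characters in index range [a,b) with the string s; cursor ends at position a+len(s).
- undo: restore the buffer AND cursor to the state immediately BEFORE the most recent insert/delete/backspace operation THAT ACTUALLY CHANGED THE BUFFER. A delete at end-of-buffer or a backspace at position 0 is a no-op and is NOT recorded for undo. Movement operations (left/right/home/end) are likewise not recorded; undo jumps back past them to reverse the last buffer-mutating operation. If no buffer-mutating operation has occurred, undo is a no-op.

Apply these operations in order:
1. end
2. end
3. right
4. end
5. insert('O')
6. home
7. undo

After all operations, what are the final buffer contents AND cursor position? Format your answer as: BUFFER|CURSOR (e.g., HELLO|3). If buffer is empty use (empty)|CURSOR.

After op 1 (end): buf='DNY' cursor=3
After op 2 (end): buf='DNY' cursor=3
After op 3 (right): buf='DNY' cursor=3
After op 4 (end): buf='DNY' cursor=3
After op 5 (insert('O')): buf='DNYO' cursor=4
After op 6 (home): buf='DNYO' cursor=0
After op 7 (undo): buf='DNY' cursor=3

Answer: DNY|3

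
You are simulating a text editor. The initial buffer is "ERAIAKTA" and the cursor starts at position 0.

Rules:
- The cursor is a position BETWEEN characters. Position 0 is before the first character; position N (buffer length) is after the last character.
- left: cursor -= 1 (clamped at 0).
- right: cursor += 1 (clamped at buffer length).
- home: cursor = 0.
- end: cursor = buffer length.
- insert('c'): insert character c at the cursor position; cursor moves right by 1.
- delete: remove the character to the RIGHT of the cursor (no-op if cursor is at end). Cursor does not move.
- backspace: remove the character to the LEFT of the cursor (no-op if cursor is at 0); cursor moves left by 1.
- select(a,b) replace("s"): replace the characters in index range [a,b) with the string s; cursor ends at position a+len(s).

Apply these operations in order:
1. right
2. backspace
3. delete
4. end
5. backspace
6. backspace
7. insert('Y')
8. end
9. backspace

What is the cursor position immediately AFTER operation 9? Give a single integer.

After op 1 (right): buf='ERAIAKTA' cursor=1
After op 2 (backspace): buf='RAIAKTA' cursor=0
After op 3 (delete): buf='AIAKTA' cursor=0
After op 4 (end): buf='AIAKTA' cursor=6
After op 5 (backspace): buf='AIAKT' cursor=5
After op 6 (backspace): buf='AIAK' cursor=4
After op 7 (insert('Y')): buf='AIAKY' cursor=5
After op 8 (end): buf='AIAKY' cursor=5
After op 9 (backspace): buf='AIAK' cursor=4

Answer: 4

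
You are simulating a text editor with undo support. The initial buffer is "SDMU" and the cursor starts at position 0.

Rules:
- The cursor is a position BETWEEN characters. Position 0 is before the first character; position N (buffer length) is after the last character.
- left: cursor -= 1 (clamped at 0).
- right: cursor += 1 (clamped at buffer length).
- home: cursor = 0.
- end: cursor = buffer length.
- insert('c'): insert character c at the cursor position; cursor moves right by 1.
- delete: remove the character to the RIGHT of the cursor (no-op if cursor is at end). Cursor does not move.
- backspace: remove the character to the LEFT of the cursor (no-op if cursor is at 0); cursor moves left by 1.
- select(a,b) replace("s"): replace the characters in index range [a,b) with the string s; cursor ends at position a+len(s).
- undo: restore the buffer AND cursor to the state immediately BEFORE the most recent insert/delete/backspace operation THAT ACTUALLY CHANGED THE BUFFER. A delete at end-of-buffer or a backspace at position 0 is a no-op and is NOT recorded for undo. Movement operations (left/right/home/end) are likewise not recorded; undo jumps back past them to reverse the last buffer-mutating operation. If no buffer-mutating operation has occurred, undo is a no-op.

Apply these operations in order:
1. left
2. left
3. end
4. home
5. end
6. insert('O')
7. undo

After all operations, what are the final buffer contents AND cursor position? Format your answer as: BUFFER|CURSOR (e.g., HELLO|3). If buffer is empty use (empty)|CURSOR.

Answer: SDMU|4

Derivation:
After op 1 (left): buf='SDMU' cursor=0
After op 2 (left): buf='SDMU' cursor=0
After op 3 (end): buf='SDMU' cursor=4
After op 4 (home): buf='SDMU' cursor=0
After op 5 (end): buf='SDMU' cursor=4
After op 6 (insert('O')): buf='SDMUO' cursor=5
After op 7 (undo): buf='SDMU' cursor=4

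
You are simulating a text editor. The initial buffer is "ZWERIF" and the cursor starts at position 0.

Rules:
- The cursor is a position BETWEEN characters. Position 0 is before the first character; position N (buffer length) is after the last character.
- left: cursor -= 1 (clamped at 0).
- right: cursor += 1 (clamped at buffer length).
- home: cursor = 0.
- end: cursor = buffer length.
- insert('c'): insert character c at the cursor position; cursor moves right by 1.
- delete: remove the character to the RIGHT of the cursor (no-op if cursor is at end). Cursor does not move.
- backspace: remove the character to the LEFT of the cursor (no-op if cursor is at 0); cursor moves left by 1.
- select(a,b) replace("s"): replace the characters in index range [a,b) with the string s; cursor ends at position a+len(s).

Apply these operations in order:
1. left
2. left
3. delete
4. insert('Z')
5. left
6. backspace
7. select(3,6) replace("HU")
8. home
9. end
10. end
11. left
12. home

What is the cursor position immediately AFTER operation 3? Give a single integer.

Answer: 0

Derivation:
After op 1 (left): buf='ZWERIF' cursor=0
After op 2 (left): buf='ZWERIF' cursor=0
After op 3 (delete): buf='WERIF' cursor=0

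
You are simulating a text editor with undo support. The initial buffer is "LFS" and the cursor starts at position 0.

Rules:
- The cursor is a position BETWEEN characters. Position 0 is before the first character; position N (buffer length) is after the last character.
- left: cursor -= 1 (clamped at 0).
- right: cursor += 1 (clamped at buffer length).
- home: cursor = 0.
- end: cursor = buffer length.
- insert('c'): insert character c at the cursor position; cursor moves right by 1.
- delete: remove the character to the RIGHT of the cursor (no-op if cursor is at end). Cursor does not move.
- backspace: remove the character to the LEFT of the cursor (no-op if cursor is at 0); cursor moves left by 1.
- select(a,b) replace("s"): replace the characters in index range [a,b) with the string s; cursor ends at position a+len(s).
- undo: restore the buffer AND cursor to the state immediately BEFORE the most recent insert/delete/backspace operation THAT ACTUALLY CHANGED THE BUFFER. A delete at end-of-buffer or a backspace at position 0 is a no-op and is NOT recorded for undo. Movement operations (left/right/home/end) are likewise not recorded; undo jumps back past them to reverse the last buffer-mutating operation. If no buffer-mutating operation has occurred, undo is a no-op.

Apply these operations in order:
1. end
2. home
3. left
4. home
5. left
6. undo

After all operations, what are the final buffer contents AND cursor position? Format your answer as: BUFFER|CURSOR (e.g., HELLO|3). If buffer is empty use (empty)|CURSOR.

Answer: LFS|0

Derivation:
After op 1 (end): buf='LFS' cursor=3
After op 2 (home): buf='LFS' cursor=0
After op 3 (left): buf='LFS' cursor=0
After op 4 (home): buf='LFS' cursor=0
After op 5 (left): buf='LFS' cursor=0
After op 6 (undo): buf='LFS' cursor=0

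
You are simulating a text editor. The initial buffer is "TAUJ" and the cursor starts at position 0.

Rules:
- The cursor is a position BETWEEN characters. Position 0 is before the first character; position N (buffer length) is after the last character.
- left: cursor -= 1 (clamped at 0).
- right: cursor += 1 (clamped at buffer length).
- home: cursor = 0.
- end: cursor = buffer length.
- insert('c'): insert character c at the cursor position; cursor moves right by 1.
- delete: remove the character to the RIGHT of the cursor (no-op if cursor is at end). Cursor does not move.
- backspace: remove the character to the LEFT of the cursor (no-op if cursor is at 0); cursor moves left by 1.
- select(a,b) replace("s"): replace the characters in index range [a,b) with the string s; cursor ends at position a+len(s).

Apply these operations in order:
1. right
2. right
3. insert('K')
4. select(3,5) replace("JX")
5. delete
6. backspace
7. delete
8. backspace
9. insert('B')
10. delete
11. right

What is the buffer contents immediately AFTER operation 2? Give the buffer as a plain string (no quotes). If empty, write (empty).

Answer: TAUJ

Derivation:
After op 1 (right): buf='TAUJ' cursor=1
After op 2 (right): buf='TAUJ' cursor=2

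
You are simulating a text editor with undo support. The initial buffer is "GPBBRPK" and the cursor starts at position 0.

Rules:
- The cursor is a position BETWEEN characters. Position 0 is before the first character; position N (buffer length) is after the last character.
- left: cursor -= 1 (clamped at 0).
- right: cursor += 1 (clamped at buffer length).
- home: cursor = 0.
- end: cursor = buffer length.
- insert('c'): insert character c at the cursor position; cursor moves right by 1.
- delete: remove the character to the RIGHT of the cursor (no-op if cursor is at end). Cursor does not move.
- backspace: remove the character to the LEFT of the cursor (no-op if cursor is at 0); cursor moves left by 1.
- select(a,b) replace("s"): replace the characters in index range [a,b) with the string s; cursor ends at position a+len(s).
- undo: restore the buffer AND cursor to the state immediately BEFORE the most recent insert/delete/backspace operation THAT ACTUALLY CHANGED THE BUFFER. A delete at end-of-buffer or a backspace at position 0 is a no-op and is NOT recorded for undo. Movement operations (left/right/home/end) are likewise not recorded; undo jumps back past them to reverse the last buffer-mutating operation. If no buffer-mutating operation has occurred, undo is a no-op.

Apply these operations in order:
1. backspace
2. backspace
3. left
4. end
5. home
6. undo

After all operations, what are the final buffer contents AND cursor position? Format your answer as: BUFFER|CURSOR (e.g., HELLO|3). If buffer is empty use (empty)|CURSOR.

Answer: GPBBRPK|0

Derivation:
After op 1 (backspace): buf='GPBBRPK' cursor=0
After op 2 (backspace): buf='GPBBRPK' cursor=0
After op 3 (left): buf='GPBBRPK' cursor=0
After op 4 (end): buf='GPBBRPK' cursor=7
After op 5 (home): buf='GPBBRPK' cursor=0
After op 6 (undo): buf='GPBBRPK' cursor=0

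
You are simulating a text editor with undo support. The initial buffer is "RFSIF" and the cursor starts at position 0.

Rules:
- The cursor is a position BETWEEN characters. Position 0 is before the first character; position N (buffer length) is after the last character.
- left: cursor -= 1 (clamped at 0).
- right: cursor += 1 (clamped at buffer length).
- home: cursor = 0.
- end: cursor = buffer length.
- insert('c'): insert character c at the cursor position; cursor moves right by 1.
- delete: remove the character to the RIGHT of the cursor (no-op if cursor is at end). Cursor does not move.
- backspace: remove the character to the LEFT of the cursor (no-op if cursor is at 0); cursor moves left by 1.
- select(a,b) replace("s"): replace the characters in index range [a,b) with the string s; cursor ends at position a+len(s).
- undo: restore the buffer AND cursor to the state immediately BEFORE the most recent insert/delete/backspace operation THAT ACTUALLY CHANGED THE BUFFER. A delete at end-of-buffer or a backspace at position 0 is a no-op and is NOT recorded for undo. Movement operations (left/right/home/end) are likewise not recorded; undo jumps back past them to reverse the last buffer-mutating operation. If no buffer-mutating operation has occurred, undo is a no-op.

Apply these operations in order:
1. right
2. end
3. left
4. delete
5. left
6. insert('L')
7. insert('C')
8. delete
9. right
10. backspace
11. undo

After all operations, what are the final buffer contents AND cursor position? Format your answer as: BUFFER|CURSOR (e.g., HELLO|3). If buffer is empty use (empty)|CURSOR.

Answer: RFSLC|5

Derivation:
After op 1 (right): buf='RFSIF' cursor=1
After op 2 (end): buf='RFSIF' cursor=5
After op 3 (left): buf='RFSIF' cursor=4
After op 4 (delete): buf='RFSI' cursor=4
After op 5 (left): buf='RFSI' cursor=3
After op 6 (insert('L')): buf='RFSLI' cursor=4
After op 7 (insert('C')): buf='RFSLCI' cursor=5
After op 8 (delete): buf='RFSLC' cursor=5
After op 9 (right): buf='RFSLC' cursor=5
After op 10 (backspace): buf='RFSL' cursor=4
After op 11 (undo): buf='RFSLC' cursor=5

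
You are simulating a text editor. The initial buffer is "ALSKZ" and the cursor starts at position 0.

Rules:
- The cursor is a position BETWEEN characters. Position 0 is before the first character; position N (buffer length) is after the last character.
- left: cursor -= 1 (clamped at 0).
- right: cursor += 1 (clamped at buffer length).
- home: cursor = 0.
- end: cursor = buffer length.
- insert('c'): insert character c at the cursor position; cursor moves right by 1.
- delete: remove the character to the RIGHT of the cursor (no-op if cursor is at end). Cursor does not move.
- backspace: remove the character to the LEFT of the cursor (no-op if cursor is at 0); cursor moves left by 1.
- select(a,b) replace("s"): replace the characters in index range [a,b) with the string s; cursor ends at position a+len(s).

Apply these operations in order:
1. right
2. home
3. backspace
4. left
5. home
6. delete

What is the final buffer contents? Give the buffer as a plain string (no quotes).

Answer: LSKZ

Derivation:
After op 1 (right): buf='ALSKZ' cursor=1
After op 2 (home): buf='ALSKZ' cursor=0
After op 3 (backspace): buf='ALSKZ' cursor=0
After op 4 (left): buf='ALSKZ' cursor=0
After op 5 (home): buf='ALSKZ' cursor=0
After op 6 (delete): buf='LSKZ' cursor=0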